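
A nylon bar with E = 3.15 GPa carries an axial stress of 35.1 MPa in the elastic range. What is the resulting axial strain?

ε = σ/E = 35.1 / 3150 = 0.0111.

0.0111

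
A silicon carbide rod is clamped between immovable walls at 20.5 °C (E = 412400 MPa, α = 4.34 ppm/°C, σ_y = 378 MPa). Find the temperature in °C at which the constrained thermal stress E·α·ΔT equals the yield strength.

E = 412400 MPa = 412.4 GPa.
E·α·ΔT = 378.0 MPa ⇒ ΔT = 378.0 / (412.4×10³ × 4.34×10⁻⁶) = 211.2 K.
T = 20.5 + 211.2 = 231.7 °C.

232 °C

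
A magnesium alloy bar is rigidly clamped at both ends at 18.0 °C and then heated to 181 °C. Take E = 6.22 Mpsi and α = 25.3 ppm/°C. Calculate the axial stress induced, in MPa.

E = 6.22 Mpsi = 42.89 GPa.
ΔT = 163.0 K. Constrained thermal stress σ = E·α·ΔT = 42.89×10³ MPa × 25.3×10⁻⁶ × 163.0 = 177 MPa (compressive).

177 MPa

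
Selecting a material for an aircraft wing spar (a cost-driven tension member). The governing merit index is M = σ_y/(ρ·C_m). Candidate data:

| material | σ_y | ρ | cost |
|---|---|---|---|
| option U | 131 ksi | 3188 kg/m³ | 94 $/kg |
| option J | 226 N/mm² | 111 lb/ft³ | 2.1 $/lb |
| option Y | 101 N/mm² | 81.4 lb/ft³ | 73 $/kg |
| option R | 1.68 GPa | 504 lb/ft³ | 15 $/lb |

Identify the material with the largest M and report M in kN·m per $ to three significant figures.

After converting to SI:
  option U: σ_y = 903.2 MPa, ρ = 3188 kg/m³, cost = 94.00 $/kg
  option J: σ_y = 226.0 MPa, ρ = 1778 kg/m³, cost = 4.630 $/kg
  option Y: σ_y = 101.0 MPa, ρ = 1304 kg/m³, cost = 73.00 $/kg
  option R: σ_y = 1680 MPa, ρ = 8073 kg/m³, cost = 33.07 $/kg
  option J: M = 27.5 kN·m per $
  option R: M = 6.29 kN·m per $
  option U: M = 3.01 kN·m per $
  option Y: M = 1.06 kN·m per $
The maximum is for option J.

option J, M = 27.5 kN·m per $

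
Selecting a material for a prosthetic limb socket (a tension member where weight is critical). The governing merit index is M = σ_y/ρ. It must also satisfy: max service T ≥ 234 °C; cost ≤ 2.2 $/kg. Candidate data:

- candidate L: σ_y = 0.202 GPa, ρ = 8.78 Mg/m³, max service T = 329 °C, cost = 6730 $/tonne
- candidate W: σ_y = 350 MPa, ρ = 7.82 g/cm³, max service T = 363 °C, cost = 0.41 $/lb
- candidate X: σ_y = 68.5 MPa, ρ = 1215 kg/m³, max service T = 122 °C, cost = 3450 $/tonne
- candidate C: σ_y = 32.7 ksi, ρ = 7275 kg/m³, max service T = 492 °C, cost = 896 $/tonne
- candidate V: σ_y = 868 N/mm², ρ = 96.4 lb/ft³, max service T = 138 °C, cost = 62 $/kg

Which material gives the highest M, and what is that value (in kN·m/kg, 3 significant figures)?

Screen on constraints: max service T ≥ 234 °C; cost ≤ 2.2 $/kg. Survivors: candidate W, candidate C.
Convert each candidate to consistent units, then evaluate M:
  candidate W: σ_y = 350.0 MPa, ρ = 7820 kg/m³
  candidate C: σ_y = 225.5 MPa, ρ = 7275 kg/m³
  candidate W: M = 44.8 kN·m/kg
  candidate C: M = 31.0 kN·m/kg
The maximum is for candidate W.

candidate W, M = 44.8 kN·m/kg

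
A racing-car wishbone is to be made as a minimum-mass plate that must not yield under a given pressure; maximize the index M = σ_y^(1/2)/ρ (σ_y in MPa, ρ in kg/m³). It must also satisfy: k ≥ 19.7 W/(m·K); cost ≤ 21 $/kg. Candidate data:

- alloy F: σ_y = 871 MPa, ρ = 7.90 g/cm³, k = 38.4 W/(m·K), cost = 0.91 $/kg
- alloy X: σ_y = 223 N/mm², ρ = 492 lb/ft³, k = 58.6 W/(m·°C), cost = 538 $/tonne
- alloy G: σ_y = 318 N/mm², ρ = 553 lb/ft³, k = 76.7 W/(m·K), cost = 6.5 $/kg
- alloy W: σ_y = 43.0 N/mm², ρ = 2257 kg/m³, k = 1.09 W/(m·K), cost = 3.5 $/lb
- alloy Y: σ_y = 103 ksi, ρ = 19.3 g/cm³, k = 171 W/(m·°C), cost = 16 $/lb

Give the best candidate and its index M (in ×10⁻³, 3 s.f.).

Screen on constraints: k ≥ 19.7 W/(m·K); cost ≤ 21 $/kg. Survivors: alloy F, alloy X, alloy G.
Convert each candidate to consistent units, then evaluate M:
  alloy F: σ_y = 871.0 MPa, ρ = 7900 kg/m³
  alloy X: σ_y = 223.0 MPa, ρ = 7881 kg/m³
  alloy G: σ_y = 318.0 MPa, ρ = 8858 kg/m³
  alloy F: M = 3.74×10⁻³
  alloy G: M = 2.01×10⁻³
  alloy X: M = 1.89×10⁻³
Highest index: alloy F.

alloy F, M = 3.74×10⁻³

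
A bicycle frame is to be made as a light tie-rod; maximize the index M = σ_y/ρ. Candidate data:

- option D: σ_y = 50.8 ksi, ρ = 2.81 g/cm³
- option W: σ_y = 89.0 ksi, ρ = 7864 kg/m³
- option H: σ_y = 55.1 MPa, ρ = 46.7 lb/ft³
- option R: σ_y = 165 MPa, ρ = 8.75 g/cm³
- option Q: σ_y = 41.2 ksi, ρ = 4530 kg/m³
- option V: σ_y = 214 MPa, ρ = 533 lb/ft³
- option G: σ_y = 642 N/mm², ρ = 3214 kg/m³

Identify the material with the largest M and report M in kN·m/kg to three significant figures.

option G, M = 200 kN·m/kg

Putting every candidate on a common basis:
  option D: σ_y = 350.3 MPa, ρ = 2810 kg/m³
  option W: σ_y = 613.6 MPa, ρ = 7864 kg/m³
  option H: σ_y = 55.10 MPa, ρ = 748.1 kg/m³
  option R: σ_y = 165.0 MPa, ρ = 8750 kg/m³
  option Q: σ_y = 284.1 MPa, ρ = 4530 kg/m³
  option V: σ_y = 214.0 MPa, ρ = 8538 kg/m³
  option G: σ_y = 642.0 MPa, ρ = 3214 kg/m³
  option G: M = 200 kN·m/kg
  option D: M = 125 kN·m/kg
  option W: M = 78.0 kN·m/kg
  option H: M = 73.7 kN·m/kg
  option Q: M = 62.7 kN·m/kg
  option V: M = 25.1 kN·m/kg
  option R: M = 18.9 kN·m/kg
Option G ranks first.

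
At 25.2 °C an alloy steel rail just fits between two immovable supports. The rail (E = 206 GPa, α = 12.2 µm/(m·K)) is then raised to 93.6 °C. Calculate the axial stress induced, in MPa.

172 MPa

ΔT = 68.40 K. Constrained thermal stress σ = E·α·ΔT = 206.0×10³ MPa × 12.2×10⁻⁶ × 68.40 = 172 MPa (compressive).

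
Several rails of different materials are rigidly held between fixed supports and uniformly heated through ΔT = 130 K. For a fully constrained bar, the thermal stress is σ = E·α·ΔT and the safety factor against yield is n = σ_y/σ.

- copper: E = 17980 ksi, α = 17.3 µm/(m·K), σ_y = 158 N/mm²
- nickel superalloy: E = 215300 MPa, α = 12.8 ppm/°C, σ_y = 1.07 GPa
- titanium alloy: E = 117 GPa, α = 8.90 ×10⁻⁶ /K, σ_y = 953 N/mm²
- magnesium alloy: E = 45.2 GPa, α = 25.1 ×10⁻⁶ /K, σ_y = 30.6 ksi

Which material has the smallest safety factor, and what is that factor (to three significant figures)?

In consistent units (E in GPa, α in ×10⁻⁶/K, σ_y in MPa):
  copper: E = 124.0, α = 17.3, σ_y = 158.0 → σ = 279 MPa, n = 0.567
  nickel superalloy: E = 215.3, α = 12.8, σ_y = 1070 → σ = 358 MPa, n = 2.99
  titanium alloy: E = 117.0, α = 8.90, σ_y = 953.0 → σ = 135 MPa, n = 7.04
  magnesium alloy: E = 45.20, α = 25.1, σ_y = 211.0 → σ = 147 MPa, n = 1.43
Smallest n: copper with n = 0.567.

copper, n = 0.567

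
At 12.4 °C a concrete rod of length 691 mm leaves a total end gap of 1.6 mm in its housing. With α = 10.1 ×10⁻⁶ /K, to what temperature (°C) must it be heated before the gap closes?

α·L₀·ΔT = 1.6 mm ⇒ ΔT = 1.6 / (10.1×10⁻⁶ × 691.0) = 229.3 K.
T = 12.4 + 229.3 = 241.7 °C.

242 °C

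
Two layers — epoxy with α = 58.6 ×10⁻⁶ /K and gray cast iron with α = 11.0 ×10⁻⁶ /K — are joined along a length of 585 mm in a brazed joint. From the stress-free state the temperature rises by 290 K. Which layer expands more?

α(epoxy) = 58.6×10⁻⁶/K vs α(gray cast iron) = 11.0×10⁻⁶/K.
Higher α expands more for the same ΔT: epoxy.

epoxy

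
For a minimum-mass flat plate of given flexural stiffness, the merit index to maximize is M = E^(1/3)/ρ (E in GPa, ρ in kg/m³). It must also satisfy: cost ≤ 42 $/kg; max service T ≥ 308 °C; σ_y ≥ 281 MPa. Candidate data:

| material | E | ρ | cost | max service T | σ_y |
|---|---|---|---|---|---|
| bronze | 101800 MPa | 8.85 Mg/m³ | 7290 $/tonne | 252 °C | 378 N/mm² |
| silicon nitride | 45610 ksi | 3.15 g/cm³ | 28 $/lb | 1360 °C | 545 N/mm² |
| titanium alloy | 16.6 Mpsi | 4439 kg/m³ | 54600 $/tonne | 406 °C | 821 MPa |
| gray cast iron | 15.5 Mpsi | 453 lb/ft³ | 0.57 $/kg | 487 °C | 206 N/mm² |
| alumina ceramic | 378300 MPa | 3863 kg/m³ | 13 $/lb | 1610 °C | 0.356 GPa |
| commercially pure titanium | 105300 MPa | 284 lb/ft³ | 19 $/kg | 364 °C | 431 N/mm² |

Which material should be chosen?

alumina ceramic

Screen on constraints: cost ≤ 42 $/kg; max service T ≥ 308 °C; σ_y ≥ 281 MPa. Survivors: alumina ceramic, commercially pure titanium.
Normalizing units and computing the index:
  alumina ceramic: E = 378.3 GPa, ρ = 3863 kg/m³
  commercially pure titanium: E = 105.3 GPa, ρ = 4549 kg/m³
  alumina ceramic: M = 1.87×10⁻³
  commercially pure titanium: M = 1.04×10⁻³
The maximum is for alumina ceramic.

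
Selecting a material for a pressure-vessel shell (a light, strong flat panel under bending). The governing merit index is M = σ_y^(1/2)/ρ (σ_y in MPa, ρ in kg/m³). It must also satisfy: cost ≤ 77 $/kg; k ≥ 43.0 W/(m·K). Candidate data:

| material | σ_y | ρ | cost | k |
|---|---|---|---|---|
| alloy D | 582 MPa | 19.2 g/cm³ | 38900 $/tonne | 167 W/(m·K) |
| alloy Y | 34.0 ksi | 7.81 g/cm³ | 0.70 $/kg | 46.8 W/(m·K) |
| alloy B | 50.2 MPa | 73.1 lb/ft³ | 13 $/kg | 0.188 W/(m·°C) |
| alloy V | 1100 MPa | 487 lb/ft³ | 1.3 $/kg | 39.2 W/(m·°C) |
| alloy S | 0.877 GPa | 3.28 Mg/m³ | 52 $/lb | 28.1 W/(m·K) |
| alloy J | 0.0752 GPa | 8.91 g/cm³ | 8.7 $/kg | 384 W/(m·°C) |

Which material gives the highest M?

alloy Y

Screen on constraints: cost ≤ 77 $/kg; k ≥ 43.0 W/(m·K). Survivors: alloy D, alloy Y, alloy J.
Normalizing units and computing the index:
  alloy D: σ_y = 582.0 MPa, ρ = 19200 kg/m³
  alloy Y: σ_y = 234.4 MPa, ρ = 7810 kg/m³
  alloy J: σ_y = 75.20 MPa, ρ = 8910 kg/m³
  alloy Y: M = 1.96×10⁻³
  alloy D: M = 1.26×10⁻³
  alloy J: M = 0.973×10⁻³
Highest index: alloy Y.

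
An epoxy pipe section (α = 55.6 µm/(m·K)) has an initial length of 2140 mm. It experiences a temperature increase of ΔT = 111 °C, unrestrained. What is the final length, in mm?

2153.2 mm

ΔL = α·L₀·ΔT = 55.6×10⁻⁶ × 2140 mm × 111.0 K = 13.2 mm.
L = L₀ + ΔL = 2140 + 13.2 = 2153.2 mm.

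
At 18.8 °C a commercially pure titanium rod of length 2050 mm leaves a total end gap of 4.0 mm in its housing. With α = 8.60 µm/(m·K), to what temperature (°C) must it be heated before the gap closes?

α·L₀·ΔT = 4.0 mm ⇒ ΔT = 4.0 / (8.60×10⁻⁶ × 2050.0) = 226.9 K.
T = 18.8 + 226.9 = 245.7 °C.

246 °C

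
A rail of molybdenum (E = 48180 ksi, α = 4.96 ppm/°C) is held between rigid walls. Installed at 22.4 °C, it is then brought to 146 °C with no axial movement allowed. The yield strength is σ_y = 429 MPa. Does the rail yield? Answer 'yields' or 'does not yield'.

does not yield

E = 48180 ksi = 332.2 GPa.
ΔT = 123.6 K. Constrained thermal stress σ = E·α·ΔT = 332.2×10³ MPa × 4.96×10⁻⁶ × 123.6 = 204 MPa (compressive).
Compare to σ_y = 429 MPa: σ < σ_y, so it does not yield.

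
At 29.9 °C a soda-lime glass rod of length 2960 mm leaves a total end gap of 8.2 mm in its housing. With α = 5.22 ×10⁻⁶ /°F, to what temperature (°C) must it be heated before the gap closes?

α = 5.22×10⁻⁶/°F × 9/5 = 9.40×10⁻⁶/K.
α·L₀·ΔT = 8.2 mm ⇒ ΔT = 8.2 / (9.40×10⁻⁶ × 2960.0) = 294.8 K.
T = 29.9 + 294.8 = 324.7 °C.

325 °C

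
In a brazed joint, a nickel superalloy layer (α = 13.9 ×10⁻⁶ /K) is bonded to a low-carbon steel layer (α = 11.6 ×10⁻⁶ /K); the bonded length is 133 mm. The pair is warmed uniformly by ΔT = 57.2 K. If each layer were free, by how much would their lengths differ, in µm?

Δα = |13.9 − 11.6|×10⁻⁶/K = 2.30×10⁻⁶/K.
ΔL_mismatch = Δα·L·ΔT = 2.30×10⁻⁶ × 133.0 mm × 57.2 K = 17.5 µm.

17.5 µm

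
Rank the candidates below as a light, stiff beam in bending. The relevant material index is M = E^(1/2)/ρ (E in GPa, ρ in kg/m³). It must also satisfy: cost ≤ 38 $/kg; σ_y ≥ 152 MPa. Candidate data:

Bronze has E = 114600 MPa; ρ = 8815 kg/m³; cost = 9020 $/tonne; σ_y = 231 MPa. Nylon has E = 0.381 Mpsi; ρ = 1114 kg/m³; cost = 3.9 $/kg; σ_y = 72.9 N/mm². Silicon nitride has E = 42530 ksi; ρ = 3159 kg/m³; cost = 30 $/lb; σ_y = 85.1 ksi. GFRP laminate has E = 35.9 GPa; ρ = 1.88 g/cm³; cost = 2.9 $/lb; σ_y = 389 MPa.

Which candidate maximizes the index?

GFRP laminate

Screen on constraints: cost ≤ 38 $/kg; σ_y ≥ 152 MPa. Survivors: bronze, GFRP laminate.
Normalizing units and computing the index:
  bronze: E = 114.6 GPa, ρ = 8815 kg/m³
  GFRP laminate: E = 35.90 GPa, ρ = 1880 kg/m³
  GFRP laminate: M = 3.19×10⁻³
  bronze: M = 1.21×10⁻³
GFRP laminate ranks first.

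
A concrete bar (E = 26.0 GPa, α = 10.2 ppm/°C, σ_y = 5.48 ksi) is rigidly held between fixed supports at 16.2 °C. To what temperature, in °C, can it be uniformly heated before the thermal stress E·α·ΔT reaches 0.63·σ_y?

106 °C

σ_y = 5.48 ksi = 37.78 MPa.
E·α·ΔT = 23.80 MPa ⇒ ΔT = 23.80 / (26.00×10³ × 10.2×10⁻⁶) = 89.76 K.
T = 16.2 + 89.76 = 106.0 °C.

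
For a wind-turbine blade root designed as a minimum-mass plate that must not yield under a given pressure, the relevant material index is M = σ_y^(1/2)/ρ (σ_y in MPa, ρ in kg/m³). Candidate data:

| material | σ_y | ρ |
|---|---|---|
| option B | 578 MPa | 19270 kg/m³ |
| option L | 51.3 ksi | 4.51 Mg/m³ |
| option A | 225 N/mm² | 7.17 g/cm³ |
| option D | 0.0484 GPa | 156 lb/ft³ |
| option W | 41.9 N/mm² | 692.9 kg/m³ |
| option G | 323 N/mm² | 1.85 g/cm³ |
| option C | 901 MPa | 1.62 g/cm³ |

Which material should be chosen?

option C

Convert each candidate to consistent units, then evaluate M:
  option B: σ_y = 578.0 MPa, ρ = 19270 kg/m³
  option L: σ_y = 353.7 MPa, ρ = 4510 kg/m³
  option A: σ_y = 225.0 MPa, ρ = 7170 kg/m³
  option D: σ_y = 48.40 MPa, ρ = 2499 kg/m³
  option W: σ_y = 41.90 MPa, ρ = 692.9 kg/m³
  option G: σ_y = 323.0 MPa, ρ = 1850 kg/m³
  option C: σ_y = 901.0 MPa, ρ = 1620 kg/m³
  option C: M = 18.5×10⁻³
  option G: M = 9.71×10⁻³
  option W: M = 9.34×10⁻³
  option L: M = 4.17×10⁻³
  option D: M = 2.78×10⁻³
  option A: M = 2.09×10⁻³
  option B: M = 1.25×10⁻³
The maximum is for option C.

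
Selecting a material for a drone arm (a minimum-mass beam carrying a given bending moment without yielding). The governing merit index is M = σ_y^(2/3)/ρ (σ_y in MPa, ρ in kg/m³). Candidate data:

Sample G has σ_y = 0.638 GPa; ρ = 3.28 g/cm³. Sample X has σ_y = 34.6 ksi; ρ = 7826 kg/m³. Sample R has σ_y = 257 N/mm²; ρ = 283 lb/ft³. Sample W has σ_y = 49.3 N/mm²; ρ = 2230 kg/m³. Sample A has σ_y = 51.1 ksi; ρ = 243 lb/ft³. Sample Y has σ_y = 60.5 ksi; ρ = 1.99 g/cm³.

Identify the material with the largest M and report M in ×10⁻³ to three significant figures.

Putting every candidate on a common basis:
  sample G: σ_y = 638.0 MPa, ρ = 3280 kg/m³
  sample X: σ_y = 238.6 MPa, ρ = 7826 kg/m³
  sample R: σ_y = 257.0 MPa, ρ = 4533 kg/m³
  sample W: σ_y = 49.30 MPa, ρ = 2230 kg/m³
  sample A: σ_y = 352.3 MPa, ρ = 3892 kg/m³
  sample Y: σ_y = 417.1 MPa, ρ = 1990 kg/m³
  sample Y: M = 28.1×10⁻³
  sample G: M = 22.6×10⁻³
  sample A: M = 12.8×10⁻³
  sample R: M = 8.92×10⁻³
  sample W: M = 6.03×10⁻³
  sample X: M = 4.92×10⁻³
Sample Y has the largest M.

sample Y, M = 28.1×10⁻³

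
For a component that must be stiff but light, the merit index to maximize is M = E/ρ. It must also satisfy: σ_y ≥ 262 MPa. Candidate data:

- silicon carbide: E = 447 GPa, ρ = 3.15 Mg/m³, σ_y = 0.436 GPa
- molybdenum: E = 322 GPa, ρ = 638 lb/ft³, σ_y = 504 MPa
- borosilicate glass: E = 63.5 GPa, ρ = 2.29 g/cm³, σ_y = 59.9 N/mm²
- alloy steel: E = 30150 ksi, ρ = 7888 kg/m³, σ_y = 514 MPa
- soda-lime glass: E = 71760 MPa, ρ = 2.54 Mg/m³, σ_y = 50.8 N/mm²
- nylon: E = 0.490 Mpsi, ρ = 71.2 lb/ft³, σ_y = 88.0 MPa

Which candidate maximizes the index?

silicon carbide

Screen on constraints: σ_y ≥ 262 MPa. Survivors: silicon carbide, molybdenum, alloy steel.
Convert each candidate to consistent units, then evaluate M:
  silicon carbide: E = 447.0 GPa, ρ = 3150 kg/m³
  molybdenum: E = 322.0 GPa, ρ = 10220 kg/m³
  alloy steel: E = 207.9 GPa, ρ = 7888 kg/m³
  silicon carbide: M = 142 MN·m/kg
  molybdenum: M = 31.5 MN·m/kg
  alloy steel: M = 26.4 MN·m/kg
Highest index: silicon carbide.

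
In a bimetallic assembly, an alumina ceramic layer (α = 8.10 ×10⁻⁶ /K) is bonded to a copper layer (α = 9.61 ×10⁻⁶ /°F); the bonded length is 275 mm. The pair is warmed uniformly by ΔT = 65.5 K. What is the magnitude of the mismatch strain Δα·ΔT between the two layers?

6.02×10⁻⁴

copper: α = 9.61×10⁻⁶/°F × 9/5 = 17.3×10⁻⁶/K.
Δα = |8.10 − 17.3|×10⁻⁶/K = 9.20×10⁻⁶/K.
Mismatch strain = Δα·ΔT = 9.20×10⁻⁶ × 65.5 = 6.02×10⁻⁴.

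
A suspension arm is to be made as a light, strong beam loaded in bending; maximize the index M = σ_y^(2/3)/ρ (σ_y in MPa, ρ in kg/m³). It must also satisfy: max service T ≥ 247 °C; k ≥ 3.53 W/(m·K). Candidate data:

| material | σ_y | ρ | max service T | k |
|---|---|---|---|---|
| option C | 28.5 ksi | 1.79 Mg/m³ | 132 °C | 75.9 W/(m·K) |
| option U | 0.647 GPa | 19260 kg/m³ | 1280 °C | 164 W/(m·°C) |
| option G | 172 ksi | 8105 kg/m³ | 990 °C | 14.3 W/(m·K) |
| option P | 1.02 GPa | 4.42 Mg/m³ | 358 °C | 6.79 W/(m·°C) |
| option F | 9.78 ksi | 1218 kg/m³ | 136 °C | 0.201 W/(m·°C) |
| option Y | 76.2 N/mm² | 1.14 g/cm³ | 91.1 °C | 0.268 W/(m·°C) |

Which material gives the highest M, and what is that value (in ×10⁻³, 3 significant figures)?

Screen on constraints: max service T ≥ 247 °C; k ≥ 3.53 W/(m·K). Survivors: option U, option G, option P.
After converting to SI:
  option U: σ_y = 647.0 MPa, ρ = 19260 kg/m³
  option G: σ_y = 1186 MPa, ρ = 8105 kg/m³
  option P: σ_y = 1020 MPa, ρ = 4420 kg/m³
  option P: M = 22.9×10⁻³
  option G: M = 13.8×10⁻³
  option U: M = 3.88×10⁻³
Option P ranks first.

option P, M = 22.9×10⁻³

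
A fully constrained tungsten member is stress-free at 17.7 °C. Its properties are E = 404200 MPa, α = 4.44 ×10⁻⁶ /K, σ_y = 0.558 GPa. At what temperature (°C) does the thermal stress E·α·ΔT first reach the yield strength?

E = 404200 MPa = 404.2 GPa.
σ_y = 0.558 GPa = 558.0 MPa.
E·α·ΔT = 558.0 MPa ⇒ ΔT = 558.0 / (404.2×10³ × 4.44×10⁻⁶) = 310.9 K.
T = 17.7 + 310.9 = 328.6 °C.

329 °C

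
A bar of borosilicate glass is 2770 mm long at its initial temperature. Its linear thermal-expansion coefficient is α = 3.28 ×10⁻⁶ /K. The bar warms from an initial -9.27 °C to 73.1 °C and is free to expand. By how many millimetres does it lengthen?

0.748 mm

ΔT = 73.1 − (-9.27) = 82.37 K.
ΔL = α·L₀·ΔT = 3.28×10⁻⁶ × 2770 mm × 82.37 K = 0.748 mm.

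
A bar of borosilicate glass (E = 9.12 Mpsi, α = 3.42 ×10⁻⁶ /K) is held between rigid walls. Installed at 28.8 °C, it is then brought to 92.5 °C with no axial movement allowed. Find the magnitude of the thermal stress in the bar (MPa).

13.7 MPa

E = 9.12 Mpsi = 62.88 GPa.
ΔT = 63.70 K. Constrained thermal stress σ = E·α·ΔT = 62.88×10³ MPa × 3.42×10⁻⁶ × 63.70 = 13.7 MPa (compressive).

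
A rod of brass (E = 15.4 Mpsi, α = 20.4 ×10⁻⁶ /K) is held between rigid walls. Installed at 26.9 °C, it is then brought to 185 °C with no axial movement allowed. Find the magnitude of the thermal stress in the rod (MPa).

342 MPa

E = 15.4 Mpsi = 106.2 GPa.
ΔT = 158.1 K. Constrained thermal stress σ = E·α·ΔT = 106.2×10³ MPa × 20.4×10⁻⁶ × 158.1 = 342 MPa (compressive).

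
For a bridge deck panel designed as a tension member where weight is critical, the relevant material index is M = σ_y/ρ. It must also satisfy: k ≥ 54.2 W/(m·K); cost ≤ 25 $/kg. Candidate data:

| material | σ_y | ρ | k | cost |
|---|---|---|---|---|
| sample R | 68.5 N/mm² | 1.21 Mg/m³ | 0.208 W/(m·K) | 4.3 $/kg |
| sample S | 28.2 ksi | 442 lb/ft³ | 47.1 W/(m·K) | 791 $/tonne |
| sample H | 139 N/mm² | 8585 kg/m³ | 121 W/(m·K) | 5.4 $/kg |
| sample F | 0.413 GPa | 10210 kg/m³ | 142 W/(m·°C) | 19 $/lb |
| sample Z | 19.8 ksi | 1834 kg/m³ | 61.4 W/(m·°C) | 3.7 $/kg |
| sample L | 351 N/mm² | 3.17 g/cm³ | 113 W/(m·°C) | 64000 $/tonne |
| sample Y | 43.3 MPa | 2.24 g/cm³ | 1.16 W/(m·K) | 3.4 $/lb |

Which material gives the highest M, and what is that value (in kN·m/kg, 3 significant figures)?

sample Z, M = 74.4 kN·m/kg

Screen on constraints: k ≥ 54.2 W/(m·K); cost ≤ 25 $/kg. Survivors: sample H, sample Z.
After converting to SI:
  sample H: σ_y = 139.0 MPa, ρ = 8585 kg/m³
  sample Z: σ_y = 136.5 MPa, ρ = 1834 kg/m³
  sample Z: M = 74.4 kN·m/kg
  sample H: M = 16.2 kN·m/kg
Sample Z ranks first.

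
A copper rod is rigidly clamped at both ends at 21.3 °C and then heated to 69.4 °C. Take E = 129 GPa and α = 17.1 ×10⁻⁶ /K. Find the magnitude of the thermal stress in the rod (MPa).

106 MPa

ΔT = 48.10 K. Constrained thermal stress σ = E·α·ΔT = 129.0×10³ MPa × 17.1×10⁻⁶ × 48.10 = 106 MPa (compressive).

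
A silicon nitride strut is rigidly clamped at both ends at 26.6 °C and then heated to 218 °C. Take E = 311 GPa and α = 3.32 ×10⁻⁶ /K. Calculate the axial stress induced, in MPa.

ΔT = 191.4 K. Constrained thermal stress σ = E·α·ΔT = 311.0×10³ MPa × 3.32×10⁻⁶ × 191.4 = 198 MPa (compressive).

198 MPa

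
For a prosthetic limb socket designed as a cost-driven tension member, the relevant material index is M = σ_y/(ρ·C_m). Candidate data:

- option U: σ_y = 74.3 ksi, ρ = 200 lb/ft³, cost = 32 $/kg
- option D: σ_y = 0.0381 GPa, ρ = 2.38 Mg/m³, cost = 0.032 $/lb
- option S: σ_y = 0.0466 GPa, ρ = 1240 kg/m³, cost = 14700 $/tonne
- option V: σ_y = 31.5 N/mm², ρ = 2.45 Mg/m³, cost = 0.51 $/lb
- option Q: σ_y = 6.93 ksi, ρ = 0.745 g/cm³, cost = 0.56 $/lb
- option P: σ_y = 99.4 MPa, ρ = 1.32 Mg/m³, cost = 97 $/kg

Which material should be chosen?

After converting to SI:
  option U: σ_y = 512.3 MPa, ρ = 3204 kg/m³, cost = 32.00 $/kg
  option D: σ_y = 38.10 MPa, ρ = 2380 kg/m³, cost = 0.07055 $/kg
  option S: σ_y = 46.60 MPa, ρ = 1240 kg/m³, cost = 14.70 $/kg
  option V: σ_y = 31.50 MPa, ρ = 2450 kg/m³, cost = 1.124 $/kg
  option Q: σ_y = 47.78 MPa, ρ = 745.0 kg/m³, cost = 1.235 $/kg
  option P: σ_y = 99.40 MPa, ρ = 1320 kg/m³, cost = 97.00 $/kg
  option D: M = 227 kN·m per $
  option Q: M = 51.9 kN·m per $
  option V: M = 11.4 kN·m per $
  option U: M = 5.00 kN·m per $
  option S: M = 2.56 kN·m per $
  option P: M = 0.776 kN·m per $
Highest index: option D.

option D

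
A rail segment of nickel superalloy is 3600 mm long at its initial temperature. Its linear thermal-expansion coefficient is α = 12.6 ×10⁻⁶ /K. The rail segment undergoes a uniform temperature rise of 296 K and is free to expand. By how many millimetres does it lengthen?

ΔL = α·L₀·ΔT = 12.6×10⁻⁶ × 3600 mm × 296.0 K = 13.4 mm.

13.4 mm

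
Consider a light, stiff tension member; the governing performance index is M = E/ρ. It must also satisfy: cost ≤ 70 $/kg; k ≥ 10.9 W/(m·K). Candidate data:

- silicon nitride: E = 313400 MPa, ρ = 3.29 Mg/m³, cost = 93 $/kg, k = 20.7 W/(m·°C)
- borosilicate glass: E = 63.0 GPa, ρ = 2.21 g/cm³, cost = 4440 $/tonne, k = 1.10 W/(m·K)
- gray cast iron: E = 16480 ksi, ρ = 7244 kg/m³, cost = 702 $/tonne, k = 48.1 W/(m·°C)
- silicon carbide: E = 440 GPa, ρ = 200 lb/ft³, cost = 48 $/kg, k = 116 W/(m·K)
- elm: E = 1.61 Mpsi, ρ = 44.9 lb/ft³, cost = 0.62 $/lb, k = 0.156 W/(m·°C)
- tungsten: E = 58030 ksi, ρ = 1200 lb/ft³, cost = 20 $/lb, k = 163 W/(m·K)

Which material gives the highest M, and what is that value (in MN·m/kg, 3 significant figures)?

Screen on constraints: cost ≤ 70 $/kg; k ≥ 10.9 W/(m·K). Survivors: gray cast iron, silicon carbide, tungsten.
Putting every candidate on a common basis:
  gray cast iron: E = 113.6 GPa, ρ = 7244 kg/m³
  silicon carbide: E = 440.0 GPa, ρ = 3204 kg/m³
  tungsten: E = 400.1 GPa, ρ = 19220 kg/m³
  silicon carbide: M = 137 MN·m/kg
  tungsten: M = 20.8 MN·m/kg
  gray cast iron: M = 15.7 MN·m/kg
Silicon carbide has the largest M.

silicon carbide, M = 137 MN·m/kg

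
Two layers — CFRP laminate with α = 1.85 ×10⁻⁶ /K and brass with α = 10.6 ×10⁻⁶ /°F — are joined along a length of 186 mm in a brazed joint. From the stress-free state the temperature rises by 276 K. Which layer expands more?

brass: α = 10.6×10⁻⁶/°F × 9/5 = 19.1×10⁻⁶/K.
α(CFRP laminate) = 1.85×10⁻⁶/K vs α(brass) = 19.1×10⁻⁶/K.
Higher α expands more for the same ΔT: brass.

brass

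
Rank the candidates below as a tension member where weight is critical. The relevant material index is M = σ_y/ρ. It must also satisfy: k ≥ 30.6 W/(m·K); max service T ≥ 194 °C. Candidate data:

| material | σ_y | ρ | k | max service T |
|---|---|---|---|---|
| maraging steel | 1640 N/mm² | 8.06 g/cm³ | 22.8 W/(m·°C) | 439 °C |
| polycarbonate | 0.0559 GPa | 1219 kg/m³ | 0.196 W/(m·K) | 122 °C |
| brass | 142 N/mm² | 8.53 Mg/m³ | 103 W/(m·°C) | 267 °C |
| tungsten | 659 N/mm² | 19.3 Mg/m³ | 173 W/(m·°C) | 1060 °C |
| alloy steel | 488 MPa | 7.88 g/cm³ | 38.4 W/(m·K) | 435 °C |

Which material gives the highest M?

alloy steel

Screen on constraints: k ≥ 30.6 W/(m·K); max service T ≥ 194 °C. Survivors: brass, tungsten, alloy steel.
After converting to SI:
  brass: σ_y = 142.0 MPa, ρ = 8530 kg/m³
  tungsten: σ_y = 659.0 MPa, ρ = 19300 kg/m³
  alloy steel: σ_y = 488.0 MPa, ρ = 7880 kg/m³
  alloy steel: M = 61.9 kN·m/kg
  tungsten: M = 34.1 kN·m/kg
  brass: M = 16.6 kN·m/kg
The maximum is for alloy steel.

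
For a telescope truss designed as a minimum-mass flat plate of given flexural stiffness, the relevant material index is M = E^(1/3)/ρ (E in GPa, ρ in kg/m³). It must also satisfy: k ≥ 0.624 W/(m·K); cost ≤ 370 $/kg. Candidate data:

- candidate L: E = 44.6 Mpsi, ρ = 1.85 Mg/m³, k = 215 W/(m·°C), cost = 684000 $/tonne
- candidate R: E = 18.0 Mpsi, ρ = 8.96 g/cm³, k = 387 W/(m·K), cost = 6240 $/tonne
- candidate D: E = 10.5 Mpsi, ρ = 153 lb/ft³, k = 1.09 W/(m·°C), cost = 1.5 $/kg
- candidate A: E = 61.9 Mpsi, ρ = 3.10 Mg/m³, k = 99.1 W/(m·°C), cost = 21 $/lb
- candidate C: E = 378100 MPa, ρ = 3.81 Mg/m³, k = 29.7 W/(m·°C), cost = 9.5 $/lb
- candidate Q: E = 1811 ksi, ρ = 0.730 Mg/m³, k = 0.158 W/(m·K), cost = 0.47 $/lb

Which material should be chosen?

Screen on constraints: k ≥ 0.624 W/(m·K); cost ≤ 370 $/kg. Survivors: candidate R, candidate D, candidate A, candidate C.
In SI units:
  candidate R: E = 124.1 GPa, ρ = 8960 kg/m³
  candidate D: E = 72.39 GPa, ρ = 2451 kg/m³
  candidate A: E = 426.8 GPa, ρ = 3100 kg/m³
  candidate C: E = 378.1 GPa, ρ = 3810 kg/m³
  candidate A: M = 2.43×10⁻³
  candidate C: M = 1.90×10⁻³
  candidate D: M = 1.70×10⁻³
  candidate R: M = 0.557×10⁻³
The maximum is for candidate A.

candidate A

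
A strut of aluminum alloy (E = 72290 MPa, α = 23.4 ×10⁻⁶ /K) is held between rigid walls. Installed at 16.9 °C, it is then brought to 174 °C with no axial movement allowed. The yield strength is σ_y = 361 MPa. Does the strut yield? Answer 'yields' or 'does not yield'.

E = 72290 MPa = 72.29 GPa.
ΔT = 157.1 K. Constrained thermal stress σ = E·α·ΔT = 72.29×10³ MPa × 23.4×10⁻⁶ × 157.1 = 266 MPa (compressive).
Compare to σ_y = 361 MPa: σ < σ_y, so it does not yield.

does not yield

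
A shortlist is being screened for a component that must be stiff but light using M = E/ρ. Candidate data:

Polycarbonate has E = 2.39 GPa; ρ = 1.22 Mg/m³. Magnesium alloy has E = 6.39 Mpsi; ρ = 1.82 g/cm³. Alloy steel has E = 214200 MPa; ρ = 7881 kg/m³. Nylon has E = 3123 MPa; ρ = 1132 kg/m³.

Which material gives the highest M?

alloy steel

In SI units:
  polycarbonate: E = 2.390 GPa, ρ = 1220 kg/m³
  magnesium alloy: E = 44.06 GPa, ρ = 1820 kg/m³
  alloy steel: E = 214.2 GPa, ρ = 7881 kg/m³
  nylon: E = 3.123 GPa, ρ = 1132 kg/m³
  alloy steel: M = 27.2 MN·m/kg
  magnesium alloy: M = 24.2 MN·m/kg
  nylon: M = 2.76 MN·m/kg
  polycarbonate: M = 1.96 MN·m/kg
Highest index: alloy steel.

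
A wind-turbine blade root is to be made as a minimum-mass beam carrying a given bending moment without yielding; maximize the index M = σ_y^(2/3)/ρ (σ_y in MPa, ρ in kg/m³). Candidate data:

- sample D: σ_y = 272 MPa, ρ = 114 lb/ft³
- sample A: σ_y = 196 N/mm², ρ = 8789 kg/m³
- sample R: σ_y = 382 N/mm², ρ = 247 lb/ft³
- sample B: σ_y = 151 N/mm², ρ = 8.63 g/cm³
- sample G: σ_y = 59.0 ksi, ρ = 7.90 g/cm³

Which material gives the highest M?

Convert each candidate to consistent units, then evaluate M:
  sample D: σ_y = 272.0 MPa, ρ = 1826 kg/m³
  sample A: σ_y = 196.0 MPa, ρ = 8789 kg/m³
  sample R: σ_y = 382.0 MPa, ρ = 3957 kg/m³
  sample B: σ_y = 151.0 MPa, ρ = 8630 kg/m³
  sample G: σ_y = 406.8 MPa, ρ = 7900 kg/m³
  sample D: M = 23.0×10⁻³
  sample R: M = 13.3×10⁻³
  sample G: M = 6.95×10⁻³
  sample A: M = 3.84×10⁻³
  sample B: M = 3.29×10⁻³
Sample D has the largest M.

sample D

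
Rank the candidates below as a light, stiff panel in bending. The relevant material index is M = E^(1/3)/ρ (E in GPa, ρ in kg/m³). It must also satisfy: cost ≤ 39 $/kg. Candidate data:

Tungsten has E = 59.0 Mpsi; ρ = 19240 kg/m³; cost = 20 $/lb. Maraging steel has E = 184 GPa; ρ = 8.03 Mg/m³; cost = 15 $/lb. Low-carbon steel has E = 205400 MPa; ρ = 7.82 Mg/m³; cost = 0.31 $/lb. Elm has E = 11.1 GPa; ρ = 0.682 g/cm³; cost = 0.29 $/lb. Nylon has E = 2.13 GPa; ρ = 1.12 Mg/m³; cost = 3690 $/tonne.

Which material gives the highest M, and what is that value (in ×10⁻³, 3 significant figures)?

Screen on constraints: cost ≤ 39 $/kg. Survivors: maraging steel, low-carbon steel, elm, nylon.
After converting to SI:
  maraging steel: E = 184.0 GPa, ρ = 8030 kg/m³
  low-carbon steel: E = 205.4 GPa, ρ = 7820 kg/m³
  elm: E = 11.10 GPa, ρ = 682.0 kg/m³
  nylon: E = 2.130 GPa, ρ = 1120 kg/m³
  elm: M = 3.27×10⁻³
  nylon: M = 1.15×10⁻³
  low-carbon steel: M = 0.755×10⁻³
  maraging steel: M = 0.708×10⁻³
Highest index: elm.

elm, M = 3.27×10⁻³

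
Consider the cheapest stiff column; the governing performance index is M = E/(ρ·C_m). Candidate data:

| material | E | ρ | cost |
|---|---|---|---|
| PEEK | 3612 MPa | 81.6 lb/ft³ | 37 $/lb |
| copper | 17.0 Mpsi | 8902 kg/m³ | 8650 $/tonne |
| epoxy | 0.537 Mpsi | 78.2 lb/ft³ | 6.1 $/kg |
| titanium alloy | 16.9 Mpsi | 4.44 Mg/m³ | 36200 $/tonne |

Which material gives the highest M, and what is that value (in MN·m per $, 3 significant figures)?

Normalizing units and computing the index:
  PEEK: E = 3.612 GPa, ρ = 1307 kg/m³, cost = 81.57 $/kg
  copper: E = 117.2 GPa, ρ = 8902 kg/m³, cost = 8.650 $/kg
  epoxy: E = 3.702 GPa, ρ = 1253 kg/m³, cost = 6.100 $/kg
  titanium alloy: E = 116.5 GPa, ρ = 4440 kg/m³, cost = 36.20 $/kg
  copper: M = 1.52 MN·m per $
  titanium alloy: M = 0.725 MN·m per $
  epoxy: M = 0.485 MN·m per $
  PEEK: M = 0.0339 MN·m per $
Highest index: copper.

copper, M = 1.52 MN·m per $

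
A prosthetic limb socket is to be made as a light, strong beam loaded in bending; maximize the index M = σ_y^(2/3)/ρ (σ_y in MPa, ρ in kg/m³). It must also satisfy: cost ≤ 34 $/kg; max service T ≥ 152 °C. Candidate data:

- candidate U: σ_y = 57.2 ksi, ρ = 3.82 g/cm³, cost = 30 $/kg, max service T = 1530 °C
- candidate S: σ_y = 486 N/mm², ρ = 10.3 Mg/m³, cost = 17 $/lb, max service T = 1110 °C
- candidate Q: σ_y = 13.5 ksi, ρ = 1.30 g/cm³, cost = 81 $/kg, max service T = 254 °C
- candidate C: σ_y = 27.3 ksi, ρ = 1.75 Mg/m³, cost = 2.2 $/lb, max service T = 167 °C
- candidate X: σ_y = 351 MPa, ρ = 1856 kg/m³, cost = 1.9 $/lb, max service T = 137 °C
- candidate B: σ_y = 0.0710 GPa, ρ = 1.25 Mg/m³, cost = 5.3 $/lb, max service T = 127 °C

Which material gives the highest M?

Screen on constraints: cost ≤ 34 $/kg; max service T ≥ 152 °C. Survivors: candidate U, candidate C.
In SI units:
  candidate U: σ_y = 394.4 MPa, ρ = 3820 kg/m³
  candidate C: σ_y = 188.2 MPa, ρ = 1750 kg/m³
  candidate C: M = 18.8×10⁻³
  candidate U: M = 14.1×10⁻³
Highest index: candidate C.

candidate C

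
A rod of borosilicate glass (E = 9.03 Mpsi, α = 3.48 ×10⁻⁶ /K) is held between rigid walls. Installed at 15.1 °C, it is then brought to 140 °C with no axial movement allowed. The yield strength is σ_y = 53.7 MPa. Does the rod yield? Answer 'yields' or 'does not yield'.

E = 9.03 Mpsi = 62.26 GPa.
ΔT = 124.9 K. Constrained thermal stress σ = E·α·ΔT = 62.26×10³ MPa × 3.48×10⁻⁶ × 124.9 = 27.1 MPa (compressive).
Compare to σ_y = 53.7 MPa: σ < σ_y, so it does not yield.

does not yield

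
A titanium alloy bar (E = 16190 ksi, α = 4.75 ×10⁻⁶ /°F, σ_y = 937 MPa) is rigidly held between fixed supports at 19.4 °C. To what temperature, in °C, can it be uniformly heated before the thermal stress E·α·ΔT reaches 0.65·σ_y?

658 °C

E = 16190 ksi = 111.6 GPa.
α = 4.75×10⁻⁶/°F × 9/5 = 8.55×10⁻⁶/K.
E·α·ΔT = 609.1 MPa ⇒ ΔT = 609.1 / (111.6×10³ × 8.55×10⁻⁶) = 638.1 K.
T = 19.4 + 638.1 = 657.5 °C.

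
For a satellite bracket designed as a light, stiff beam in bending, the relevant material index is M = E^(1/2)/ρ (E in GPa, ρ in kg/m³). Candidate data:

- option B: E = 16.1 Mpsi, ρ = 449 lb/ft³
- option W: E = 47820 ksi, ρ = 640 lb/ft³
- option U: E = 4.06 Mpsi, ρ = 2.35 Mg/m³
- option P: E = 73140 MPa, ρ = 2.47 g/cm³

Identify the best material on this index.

option P

Normalizing units and computing the index:
  option B: E = 111.0 GPa, ρ = 7192 kg/m³
  option W: E = 329.7 GPa, ρ = 10250 kg/m³
  option U: E = 27.99 GPa, ρ = 2350 kg/m³
  option P: E = 73.14 GPa, ρ = 2470 kg/m³
  option P: M = 3.46×10⁻³
  option U: M = 2.25×10⁻³
  option W: M = 1.77×10⁻³
  option B: M = 1.46×10⁻³
Highest index: option P.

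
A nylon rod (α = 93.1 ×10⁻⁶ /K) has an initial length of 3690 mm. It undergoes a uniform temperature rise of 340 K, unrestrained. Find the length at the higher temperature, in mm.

ΔL = α·L₀·ΔT = 93.1×10⁻⁶ × 3690 mm × 340.0 K = 117 mm.
L = L₀ + ΔL = 3690 + 117 = 3806.8 mm.

3806.8 mm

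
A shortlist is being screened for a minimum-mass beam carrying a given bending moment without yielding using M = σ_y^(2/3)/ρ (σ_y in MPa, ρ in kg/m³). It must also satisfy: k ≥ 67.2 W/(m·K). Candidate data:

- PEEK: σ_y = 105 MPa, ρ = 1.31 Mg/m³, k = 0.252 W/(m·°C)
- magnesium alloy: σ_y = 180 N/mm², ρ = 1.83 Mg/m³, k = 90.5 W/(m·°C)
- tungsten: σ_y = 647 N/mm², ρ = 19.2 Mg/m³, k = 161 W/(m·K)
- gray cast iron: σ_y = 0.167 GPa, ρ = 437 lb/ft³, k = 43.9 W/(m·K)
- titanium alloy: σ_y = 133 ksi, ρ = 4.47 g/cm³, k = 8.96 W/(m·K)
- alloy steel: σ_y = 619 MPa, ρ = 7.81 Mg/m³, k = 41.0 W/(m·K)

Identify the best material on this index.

Screen on constraints: k ≥ 67.2 W/(m·K). Survivors: magnesium alloy, tungsten.
After converting to SI:
  magnesium alloy: σ_y = 180.0 MPa, ρ = 1830 kg/m³
  tungsten: σ_y = 647.0 MPa, ρ = 19200 kg/m³
  magnesium alloy: M = 17.4×10⁻³
  tungsten: M = 3.90×10⁻³
Highest index: magnesium alloy.

magnesium alloy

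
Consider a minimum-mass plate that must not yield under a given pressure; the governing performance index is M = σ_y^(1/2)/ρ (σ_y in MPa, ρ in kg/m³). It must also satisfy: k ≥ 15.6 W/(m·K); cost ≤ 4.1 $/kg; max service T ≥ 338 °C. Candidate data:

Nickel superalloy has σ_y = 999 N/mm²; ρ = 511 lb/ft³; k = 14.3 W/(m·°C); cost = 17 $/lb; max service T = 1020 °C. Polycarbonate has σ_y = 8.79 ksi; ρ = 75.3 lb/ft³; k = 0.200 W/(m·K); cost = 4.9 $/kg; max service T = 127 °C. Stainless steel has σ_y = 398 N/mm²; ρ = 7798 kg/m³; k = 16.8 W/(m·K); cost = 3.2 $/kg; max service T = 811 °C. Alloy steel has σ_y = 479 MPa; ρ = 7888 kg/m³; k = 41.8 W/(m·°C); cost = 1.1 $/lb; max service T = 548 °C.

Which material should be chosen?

Screen on constraints: k ≥ 15.6 W/(m·K); cost ≤ 4.1 $/kg; max service T ≥ 338 °C. Survivors: stainless steel, alloy steel.
Putting every candidate on a common basis:
  stainless steel: σ_y = 398.0 MPa, ρ = 7798 kg/m³
  alloy steel: σ_y = 479.0 MPa, ρ = 7888 kg/m³
  alloy steel: M = 2.77×10⁻³
  stainless steel: M = 2.56×10⁻³
Alloy steel ranks first.

alloy steel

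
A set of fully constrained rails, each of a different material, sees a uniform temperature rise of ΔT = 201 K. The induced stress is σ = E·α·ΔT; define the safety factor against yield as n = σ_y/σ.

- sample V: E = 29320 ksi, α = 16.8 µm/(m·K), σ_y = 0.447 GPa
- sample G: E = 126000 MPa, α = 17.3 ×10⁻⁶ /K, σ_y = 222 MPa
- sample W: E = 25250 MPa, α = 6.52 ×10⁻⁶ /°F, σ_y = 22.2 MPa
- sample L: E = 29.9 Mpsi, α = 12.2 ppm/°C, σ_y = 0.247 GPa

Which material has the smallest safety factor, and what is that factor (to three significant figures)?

In consistent units (E in GPa, α in ×10⁻⁶/K, σ_y in MPa):
  sample V: E = 202.2, α = 16.8, σ_y = 447.0 → σ = 683 MPa, n = 0.655
  sample G: E = 126.0, α = 17.3, σ_y = 222.0 → σ = 438 MPa, n = 0.507
  sample W: E = 25.25, α = 11.7, σ_y = 22.20 → σ = 59.6 MPa, n = 0.373
  sample L: E = 206.2, α = 12.2, σ_y = 247.0 → σ = 506 MPa, n = 0.489
Smallest n: sample W with n = 0.373.

sample W, n = 0.373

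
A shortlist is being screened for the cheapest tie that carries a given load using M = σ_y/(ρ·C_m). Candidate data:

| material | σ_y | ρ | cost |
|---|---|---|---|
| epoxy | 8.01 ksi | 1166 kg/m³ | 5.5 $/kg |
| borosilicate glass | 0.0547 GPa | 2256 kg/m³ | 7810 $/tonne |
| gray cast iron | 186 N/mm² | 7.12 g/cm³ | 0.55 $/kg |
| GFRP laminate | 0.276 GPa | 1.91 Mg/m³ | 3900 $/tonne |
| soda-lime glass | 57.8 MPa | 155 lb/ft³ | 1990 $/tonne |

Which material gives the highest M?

gray cast iron

Putting every candidate on a common basis:
  epoxy: σ_y = 55.23 MPa, ρ = 1166 kg/m³, cost = 5.500 $/kg
  borosilicate glass: σ_y = 54.70 MPa, ρ = 2256 kg/m³, cost = 7.810 $/kg
  gray cast iron: σ_y = 186.0 MPa, ρ = 7120 kg/m³, cost = 0.5500 $/kg
  GFRP laminate: σ_y = 276.0 MPa, ρ = 1910 kg/m³, cost = 3.900 $/kg
  soda-lime glass: σ_y = 57.80 MPa, ρ = 2483 kg/m³, cost = 1.990 $/kg
  gray cast iron: M = 47.5 kN·m per $
  GFRP laminate: M = 37.1 kN·m per $
  soda-lime glass: M = 11.7 kN·m per $
  epoxy: M = 8.61 kN·m per $
  borosilicate glass: M = 3.10 kN·m per $
Gray cast iron ranks first.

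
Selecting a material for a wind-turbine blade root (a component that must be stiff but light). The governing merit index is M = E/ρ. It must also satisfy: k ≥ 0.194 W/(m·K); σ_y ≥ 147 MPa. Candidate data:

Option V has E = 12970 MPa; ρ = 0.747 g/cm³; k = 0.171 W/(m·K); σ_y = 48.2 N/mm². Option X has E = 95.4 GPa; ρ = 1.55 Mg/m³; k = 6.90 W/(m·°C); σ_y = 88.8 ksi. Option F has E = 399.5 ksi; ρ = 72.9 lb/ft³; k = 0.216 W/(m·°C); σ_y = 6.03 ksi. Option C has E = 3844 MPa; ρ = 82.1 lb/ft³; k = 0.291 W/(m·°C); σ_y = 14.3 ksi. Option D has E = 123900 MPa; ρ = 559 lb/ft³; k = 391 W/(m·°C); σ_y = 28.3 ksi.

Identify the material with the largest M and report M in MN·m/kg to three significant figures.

Screen on constraints: k ≥ 0.194 W/(m·K); σ_y ≥ 147 MPa. Survivors: option X, option D.
Putting every candidate on a common basis:
  option X: E = 95.40 GPa, ρ = 1550 kg/m³
  option D: E = 123.9 GPa, ρ = 8954 kg/m³
  option X: M = 61.5 MN·m/kg
  option D: M = 13.8 MN·m/kg
Option X ranks first.

option X, M = 61.5 MN·m/kg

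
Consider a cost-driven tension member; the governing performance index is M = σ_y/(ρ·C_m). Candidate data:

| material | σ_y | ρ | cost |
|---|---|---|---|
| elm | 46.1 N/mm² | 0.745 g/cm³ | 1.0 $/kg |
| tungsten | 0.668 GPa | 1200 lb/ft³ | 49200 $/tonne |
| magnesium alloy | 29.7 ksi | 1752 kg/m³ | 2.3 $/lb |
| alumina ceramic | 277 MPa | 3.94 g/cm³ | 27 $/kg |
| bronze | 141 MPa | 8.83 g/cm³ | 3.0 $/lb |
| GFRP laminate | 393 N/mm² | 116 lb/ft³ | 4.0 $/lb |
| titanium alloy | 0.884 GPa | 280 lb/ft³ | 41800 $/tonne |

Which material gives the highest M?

elm

Convert each candidate to consistent units, then evaluate M:
  elm: σ_y = 46.10 MPa, ρ = 745.0 kg/m³, cost = 1.000 $/kg
  tungsten: σ_y = 668.0 MPa, ρ = 19220 kg/m³, cost = 49.20 $/kg
  magnesium alloy: σ_y = 204.8 MPa, ρ = 1752 kg/m³, cost = 5.071 $/kg
  alumina ceramic: σ_y = 277.0 MPa, ρ = 3940 kg/m³, cost = 27.00 $/kg
  bronze: σ_y = 141.0 MPa, ρ = 8830 kg/m³, cost = 6.614 $/kg
  GFRP laminate: σ_y = 393.0 MPa, ρ = 1858 kg/m³, cost = 8.818 $/kg
  titanium alloy: σ_y = 884.0 MPa, ρ = 4485 kg/m³, cost = 41.80 $/kg
  elm: M = 61.9 kN·m per $
  GFRP laminate: M = 24.0 kN·m per $
  magnesium alloy: M = 23.1 kN·m per $
  titanium alloy: M = 4.72 kN·m per $
  alumina ceramic: M = 2.60 kN·m per $
  bronze: M = 2.41 kN·m per $
  tungsten: M = 0.706 kN·m per $
Elm has the largest M.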